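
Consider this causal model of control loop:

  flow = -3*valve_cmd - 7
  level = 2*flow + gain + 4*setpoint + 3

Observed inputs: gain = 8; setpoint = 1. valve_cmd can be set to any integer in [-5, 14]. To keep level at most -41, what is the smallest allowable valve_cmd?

Substituting into the level equation gives level = -6*valve_cmd + 1.
Require -6*valve_cmd + 1 ≤ -41, so valve_cmd ≥ 7.
The smallest integer in [-5, 14] satisfying this is 7.

valve_cmd = 7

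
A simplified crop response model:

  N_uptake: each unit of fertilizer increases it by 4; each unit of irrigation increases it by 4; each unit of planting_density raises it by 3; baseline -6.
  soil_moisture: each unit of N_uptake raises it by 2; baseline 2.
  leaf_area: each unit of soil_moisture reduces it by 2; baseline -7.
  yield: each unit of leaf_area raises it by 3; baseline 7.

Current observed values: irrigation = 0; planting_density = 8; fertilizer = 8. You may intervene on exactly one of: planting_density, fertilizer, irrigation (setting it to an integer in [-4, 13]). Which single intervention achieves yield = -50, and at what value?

set fertilizer = -4

Intervening on planting_density: yield = -36*planting_density - 338. Reaching -50 requires planting_density = -8, outside [-4, 13].
Intervening on fertilizer: with other inputs at their observed values, yield = -48*fertilizer - 242. Solving for -50 gives fertilizer = -4, within [-4, 13].
Intervening on irrigation: yield = -48*irrigation - 626. Reaching -50 requires irrigation = -12, outside [-4, 13].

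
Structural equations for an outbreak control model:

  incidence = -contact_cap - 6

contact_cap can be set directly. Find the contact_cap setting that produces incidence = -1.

contact_cap = -5

Solve -contact_cap - 6 = -1: contact_cap = (-1 + 6) / -1 = -5.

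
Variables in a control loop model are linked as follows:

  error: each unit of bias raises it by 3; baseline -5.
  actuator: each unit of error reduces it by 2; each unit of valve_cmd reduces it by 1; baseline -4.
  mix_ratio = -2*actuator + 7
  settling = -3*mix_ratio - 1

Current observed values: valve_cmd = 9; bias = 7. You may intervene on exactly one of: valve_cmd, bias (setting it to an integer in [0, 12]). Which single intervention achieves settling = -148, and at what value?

Intervening on valve_cmd: settling = -6*valve_cmd - 238. Reaching -148 requires valve_cmd = -15, outside [0, 12].
Intervening on bias: with other inputs at their observed values, settling = -36*bias - 40. Solving for -148 gives bias = 3, within [0, 12].

set bias = 3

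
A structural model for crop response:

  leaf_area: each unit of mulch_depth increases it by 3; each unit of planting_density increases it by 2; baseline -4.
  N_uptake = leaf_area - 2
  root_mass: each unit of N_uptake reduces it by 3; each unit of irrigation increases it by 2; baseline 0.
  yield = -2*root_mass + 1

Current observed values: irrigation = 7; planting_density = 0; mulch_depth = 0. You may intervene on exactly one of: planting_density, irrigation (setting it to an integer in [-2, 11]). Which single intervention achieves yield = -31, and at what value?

set irrigation = -1

Intervening on planting_density: yield = 12*planting_density - 63. Reaching -31 requires planting_density = 8/3, not an integer.
Intervening on irrigation: with other inputs at their observed values, yield = -4*irrigation - 35. Solving for -31 gives irrigation = -1, within [-2, 11].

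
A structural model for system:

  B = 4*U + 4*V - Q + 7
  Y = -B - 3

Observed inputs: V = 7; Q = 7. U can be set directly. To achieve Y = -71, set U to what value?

U = 10

Substituting into the B equation gives B = 4*U + 28.
Substituting into the Y equation gives Y = -4*U - 31.
Solve -4*U - 31 = -71: U = (-71 + 31) / -4 = 10.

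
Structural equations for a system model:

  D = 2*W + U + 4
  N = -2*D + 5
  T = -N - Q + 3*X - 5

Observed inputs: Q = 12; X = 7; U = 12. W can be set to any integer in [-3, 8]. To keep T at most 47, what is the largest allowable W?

W = 4

Substituting into the D equation gives D = 2*W + 16.
Substituting into the N equation gives N = -4*W - 27.
T becomes 4*W + 31.
Require 4*W + 31 ≤ 47, so W ≤ 4.
The largest integer in [-3, 8] satisfying this is 4.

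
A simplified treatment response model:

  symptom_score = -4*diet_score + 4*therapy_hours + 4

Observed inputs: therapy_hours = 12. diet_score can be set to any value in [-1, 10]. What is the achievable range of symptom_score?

Substituting into the symptom_score equation gives symptom_score = -4*diet_score + 52.
Linear in diet_score, so extremes are at the endpoints: diet_score = -1 gives symptom_score = 56; diet_score = 10 gives symptom_score = 12.

12 to 56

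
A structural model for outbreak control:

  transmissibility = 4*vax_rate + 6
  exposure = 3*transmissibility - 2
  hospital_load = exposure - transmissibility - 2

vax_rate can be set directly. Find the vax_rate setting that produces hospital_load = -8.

vax_rate = -2

Substituting into the exposure equation gives exposure = 12*vax_rate + 16.
Substituting into the hospital_load equation gives hospital_load = 8*vax_rate + 8.
Solve 8*vax_rate + 8 = -8: vax_rate = (-8 - 8) / 8 = -2.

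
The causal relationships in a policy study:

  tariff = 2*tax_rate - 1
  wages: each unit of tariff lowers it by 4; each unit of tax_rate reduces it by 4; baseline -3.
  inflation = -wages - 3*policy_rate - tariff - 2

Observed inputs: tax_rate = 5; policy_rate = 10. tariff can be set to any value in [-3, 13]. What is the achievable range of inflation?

-18 to 30

Intervening on tariff fixes its value directly, overriding its dependence on tax_rate.
Substituting into the wages equation gives wages = -4*tariff - 23.
Substituting into the inflation equation gives inflation = 3*tariff - 9.
Linear in tariff, so extremes are at the endpoints: tariff = -3 gives inflation = -18; tariff = 13 gives inflation = 30.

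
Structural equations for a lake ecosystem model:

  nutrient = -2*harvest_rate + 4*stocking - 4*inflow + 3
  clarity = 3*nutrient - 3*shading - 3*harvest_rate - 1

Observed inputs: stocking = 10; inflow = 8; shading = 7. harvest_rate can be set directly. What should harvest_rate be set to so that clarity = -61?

Substituting into the nutrient equation gives nutrient = -2*harvest_rate + 11.
So clarity = -9*harvest_rate + 11.
Solve -9*harvest_rate + 11 = -61: harvest_rate = (-61 - 11) / -9 = 8.

harvest_rate = 8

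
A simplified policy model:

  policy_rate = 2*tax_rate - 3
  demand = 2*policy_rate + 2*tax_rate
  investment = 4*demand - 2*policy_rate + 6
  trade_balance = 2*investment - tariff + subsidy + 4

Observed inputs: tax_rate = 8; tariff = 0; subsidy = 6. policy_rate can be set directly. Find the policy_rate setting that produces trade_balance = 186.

Intervening on policy_rate fixes its value directly, overriding its dependence on tax_rate.
Substituting into the demand equation gives demand = 2*policy_rate + 16.
Substituting into the investment equation gives investment = 6*policy_rate + 70.
This gives trade_balance = 12*policy_rate + 150.
Solve 12*policy_rate + 150 = 186: policy_rate = (186 - 150) / 12 = 3.

policy_rate = 3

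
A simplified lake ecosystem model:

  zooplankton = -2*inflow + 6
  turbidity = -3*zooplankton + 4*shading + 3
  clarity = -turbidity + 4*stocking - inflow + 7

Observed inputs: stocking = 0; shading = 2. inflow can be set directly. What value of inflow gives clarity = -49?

inflow = 9

Substituting into the turbidity equation gives turbidity = 6*inflow - 7.
This gives clarity = -7*inflow + 14.
Solve -7*inflow + 14 = -49: inflow = (-49 - 14) / -7 = 9.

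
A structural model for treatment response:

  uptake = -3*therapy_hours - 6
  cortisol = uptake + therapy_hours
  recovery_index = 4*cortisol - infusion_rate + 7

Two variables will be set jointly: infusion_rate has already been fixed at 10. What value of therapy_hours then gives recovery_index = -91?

therapy_hours = 8

With infusion_rate held at 10:
Substituting into the cortisol equation gives cortisol = -2*therapy_hours - 6.
Substituting into the recovery_index equation gives recovery_index = -8*therapy_hours - 27.
Solve -8*therapy_hours - 27 = -91: therapy_hours = (-91 + 27) / -8 = 8.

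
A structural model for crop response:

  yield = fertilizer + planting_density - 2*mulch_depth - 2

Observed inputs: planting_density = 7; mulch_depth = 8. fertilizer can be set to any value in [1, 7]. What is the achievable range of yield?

-10 to -4

Substituting into the yield equation gives yield = fertilizer - 11.
Linear in fertilizer, so extremes are at the endpoints: fertilizer = 1 gives yield = -10; fertilizer = 7 gives yield = -4.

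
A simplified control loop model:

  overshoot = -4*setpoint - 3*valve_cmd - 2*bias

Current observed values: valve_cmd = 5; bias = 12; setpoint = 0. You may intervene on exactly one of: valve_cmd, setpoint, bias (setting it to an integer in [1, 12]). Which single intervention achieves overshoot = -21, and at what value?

set bias = 3

Intervening on valve_cmd: overshoot = -3*valve_cmd - 24. Reaching -21 requires valve_cmd = -1, outside [1, 12].
Intervening on setpoint: overshoot = -4*setpoint - 39. Reaching -21 requires setpoint = -9/2, not an integer.
Intervening on bias: with other inputs at their observed values, overshoot = -2*bias - 15. Solving for -21 gives bias = 3, within [1, 12].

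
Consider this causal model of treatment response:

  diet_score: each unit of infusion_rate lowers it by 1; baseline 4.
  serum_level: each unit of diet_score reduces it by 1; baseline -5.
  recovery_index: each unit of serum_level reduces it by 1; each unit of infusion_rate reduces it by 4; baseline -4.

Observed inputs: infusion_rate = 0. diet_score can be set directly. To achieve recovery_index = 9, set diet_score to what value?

diet_score = 8

Intervening on diet_score fixes its value directly, overriding its dependence on infusion_rate.
Substituting into the recovery_index equation gives recovery_index = diet_score + 1.
Solve diet_score + 1 = 9: diet_score = (9 - 1) / 1 = 8.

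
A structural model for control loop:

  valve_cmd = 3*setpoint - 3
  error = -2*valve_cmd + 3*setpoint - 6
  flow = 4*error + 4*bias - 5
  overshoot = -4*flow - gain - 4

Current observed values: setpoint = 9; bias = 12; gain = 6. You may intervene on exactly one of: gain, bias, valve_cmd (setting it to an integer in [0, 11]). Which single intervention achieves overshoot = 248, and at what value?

set gain = 8

Intervening on gain: with other inputs at their observed values, overshoot = -gain + 256. Solving for 248 gives gain = 8, within [0, 11].
Intervening on bias: overshoot = -16*bias + 442. Reaching 248 requires bias = 97/8, not an integer.
Intervening on valve_cmd: overshoot = 32*valve_cmd - 518. Reaching 248 requires valve_cmd = 383/16, not an integer.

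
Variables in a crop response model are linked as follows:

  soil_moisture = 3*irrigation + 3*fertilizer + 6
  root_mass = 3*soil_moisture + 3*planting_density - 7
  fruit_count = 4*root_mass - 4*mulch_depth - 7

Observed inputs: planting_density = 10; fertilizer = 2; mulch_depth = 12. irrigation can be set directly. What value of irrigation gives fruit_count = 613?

irrigation = 12

Substituting into the soil_moisture equation gives soil_moisture = 3*irrigation + 12.
So root_mass = 9*irrigation + 59.
Substituting into the fruit_count equation gives fruit_count = 36*irrigation + 181.
Solve 36*irrigation + 181 = 613: irrigation = (613 - 181) / 36 = 12.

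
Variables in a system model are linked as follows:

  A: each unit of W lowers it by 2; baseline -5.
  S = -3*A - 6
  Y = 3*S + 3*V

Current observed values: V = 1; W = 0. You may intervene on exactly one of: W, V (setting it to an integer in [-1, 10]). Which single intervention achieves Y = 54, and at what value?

Intervening on W: Y = 18*W + 30. Reaching 54 requires W = 4/3, not an integer.
Intervening on V: with other inputs at their observed values, Y = 3*V + 27. Solving for 54 gives V = 9, within [-1, 10].

set V = 9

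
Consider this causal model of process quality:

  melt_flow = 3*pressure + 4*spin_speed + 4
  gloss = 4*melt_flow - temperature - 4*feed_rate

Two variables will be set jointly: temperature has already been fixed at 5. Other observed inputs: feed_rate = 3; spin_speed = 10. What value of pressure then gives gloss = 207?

pressure = 4

With temperature held at 5:
Substituting into the melt_flow equation gives melt_flow = 3*pressure + 44.
Substituting into the gloss equation gives gloss = 12*pressure + 159.
Solve 12*pressure + 159 = 207: pressure = (207 - 159) / 12 = 4.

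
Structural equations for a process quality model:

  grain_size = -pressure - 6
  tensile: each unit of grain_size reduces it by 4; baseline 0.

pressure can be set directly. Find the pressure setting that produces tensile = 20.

pressure = -1

Substituting into the tensile equation gives tensile = 4*pressure + 24.
Solve 4*pressure + 24 = 20: pressure = (20 - 24) / 4 = -1.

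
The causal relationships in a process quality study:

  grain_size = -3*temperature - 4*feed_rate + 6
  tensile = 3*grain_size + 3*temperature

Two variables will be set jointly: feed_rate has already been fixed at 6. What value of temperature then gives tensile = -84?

temperature = 5

With feed_rate held at 6:
Substituting into the grain_size equation gives grain_size = -3*temperature - 18.
Substituting into the tensile equation gives tensile = -6*temperature - 54.
Solve -6*temperature - 54 = -84: temperature = (-84 + 54) / -6 = 5.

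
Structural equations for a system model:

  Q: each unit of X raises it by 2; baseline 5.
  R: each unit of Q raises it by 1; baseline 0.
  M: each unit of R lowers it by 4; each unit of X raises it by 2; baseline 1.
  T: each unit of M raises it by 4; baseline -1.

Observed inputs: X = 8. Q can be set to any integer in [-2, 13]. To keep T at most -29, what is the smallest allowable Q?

Q = 6

Intervening on Q fixes its value directly, overriding its dependence on X.
Substituting into the M equation gives M = -4*Q + 17.
T becomes -16*Q + 67.
Require -16*Q + 67 ≤ -29, so Q ≥ 6.
The smallest integer in [-2, 13] satisfying this is 6.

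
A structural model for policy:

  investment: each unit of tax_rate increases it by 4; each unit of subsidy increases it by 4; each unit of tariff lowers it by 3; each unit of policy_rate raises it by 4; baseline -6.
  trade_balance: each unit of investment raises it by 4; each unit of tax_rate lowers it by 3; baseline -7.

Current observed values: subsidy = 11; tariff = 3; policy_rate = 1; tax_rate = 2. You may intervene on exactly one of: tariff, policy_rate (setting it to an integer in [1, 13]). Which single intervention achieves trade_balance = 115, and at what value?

set tariff = 6

Intervening on tariff: with other inputs at their observed values, trade_balance = -12*tariff + 187. Solving for 115 gives tariff = 6, within [1, 13].
Intervening on policy_rate: trade_balance = 16*policy_rate + 135. Reaching 115 requires policy_rate = -5/4, not an integer.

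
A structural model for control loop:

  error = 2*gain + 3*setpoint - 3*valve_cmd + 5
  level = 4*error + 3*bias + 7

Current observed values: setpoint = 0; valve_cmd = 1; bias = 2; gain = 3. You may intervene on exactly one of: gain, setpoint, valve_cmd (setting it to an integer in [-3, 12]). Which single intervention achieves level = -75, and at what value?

set valve_cmd = 11

Intervening on gain: level = 8*gain + 21. Reaching -75 requires gain = -12, outside [-3, 12].
Intervening on setpoint: level = 12*setpoint + 45. Reaching -75 requires setpoint = -10, outside [-3, 12].
Intervening on valve_cmd: with other inputs at their observed values, level = -12*valve_cmd + 57. Solving for -75 gives valve_cmd = 11, within [-3, 12].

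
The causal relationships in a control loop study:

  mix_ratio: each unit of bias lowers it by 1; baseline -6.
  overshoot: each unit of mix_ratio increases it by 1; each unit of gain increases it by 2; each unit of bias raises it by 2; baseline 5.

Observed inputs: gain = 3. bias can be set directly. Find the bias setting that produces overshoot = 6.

Substituting into the overshoot equation gives overshoot = bias + 5.
Solve bias + 5 = 6: bias = (6 - 5) / 1 = 1.

bias = 1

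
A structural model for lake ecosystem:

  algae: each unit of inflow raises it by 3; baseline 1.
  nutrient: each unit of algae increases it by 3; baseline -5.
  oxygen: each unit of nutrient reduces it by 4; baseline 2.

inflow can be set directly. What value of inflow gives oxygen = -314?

Substituting into the nutrient equation gives nutrient = 9*inflow - 2.
Substituting into the oxygen equation gives oxygen = -36*inflow + 10.
Solve -36*inflow + 10 = -314: inflow = (-314 - 10) / -36 = 9.

inflow = 9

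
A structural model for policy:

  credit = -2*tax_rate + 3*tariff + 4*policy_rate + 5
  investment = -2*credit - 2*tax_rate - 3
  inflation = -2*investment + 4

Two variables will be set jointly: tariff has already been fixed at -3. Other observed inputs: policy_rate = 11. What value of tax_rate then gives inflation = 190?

With tariff held at -3:
Substituting into the credit equation gives credit = -2*tax_rate + 40.
Substituting into the investment equation gives investment = 2*tax_rate - 83.
Substituting into the inflation equation gives inflation = -4*tax_rate + 170.
Solve -4*tax_rate + 170 = 190: tax_rate = (190 - 170) / -4 = -5.

tax_rate = -5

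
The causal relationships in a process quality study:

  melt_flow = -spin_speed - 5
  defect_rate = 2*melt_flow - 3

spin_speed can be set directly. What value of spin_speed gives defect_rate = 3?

Substituting into the defect_rate equation gives defect_rate = -2*spin_speed - 13.
Solve -2*spin_speed - 13 = 3: spin_speed = (3 + 13) / -2 = -8.

spin_speed = -8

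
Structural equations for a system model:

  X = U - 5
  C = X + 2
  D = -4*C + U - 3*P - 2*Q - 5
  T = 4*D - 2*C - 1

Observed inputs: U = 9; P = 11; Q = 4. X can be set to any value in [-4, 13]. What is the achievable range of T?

Intervening on X fixes its value directly, overriding its dependence on U.
Substituting into the D equation gives D = -4*X - 45.
Substituting into the T equation gives T = -18*X - 185.
Linear in X, so extremes are at the endpoints: X = -4 gives T = -113; X = 13 gives T = -419.

-419 to -113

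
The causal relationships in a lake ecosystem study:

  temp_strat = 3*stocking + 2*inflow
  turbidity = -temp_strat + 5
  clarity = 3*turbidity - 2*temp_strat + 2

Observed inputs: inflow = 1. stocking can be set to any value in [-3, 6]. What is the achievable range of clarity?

Substituting into the temp_strat equation gives temp_strat = 3*stocking + 2.
turbidity becomes -3*stocking + 3.
Substituting into the clarity equation gives clarity = -15*stocking + 7.
Linear in stocking, so extremes are at the endpoints: stocking = -3 gives clarity = 52; stocking = 6 gives clarity = -83.

-83 to 52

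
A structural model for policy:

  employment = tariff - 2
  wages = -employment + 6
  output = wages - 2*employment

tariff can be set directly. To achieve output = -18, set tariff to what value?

tariff = 10

Substituting into the wages equation gives wages = -tariff + 8.
Substituting into the output equation gives output = -3*tariff + 12.
Solve -3*tariff + 12 = -18: tariff = (-18 - 12) / -3 = 10.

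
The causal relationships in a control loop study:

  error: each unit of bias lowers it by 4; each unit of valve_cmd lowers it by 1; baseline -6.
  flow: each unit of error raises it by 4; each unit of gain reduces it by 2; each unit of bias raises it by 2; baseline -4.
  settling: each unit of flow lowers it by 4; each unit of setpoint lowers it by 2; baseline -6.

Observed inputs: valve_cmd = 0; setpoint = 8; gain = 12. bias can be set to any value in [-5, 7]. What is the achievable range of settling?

Substituting into the error equation gives error = -4*bias - 6.
Substituting into the flow equation gives flow = -14*bias - 52.
So settling = 56*bias + 186.
Linear in bias, so extremes are at the endpoints: bias = -5 gives settling = -94; bias = 7 gives settling = 578.

-94 to 578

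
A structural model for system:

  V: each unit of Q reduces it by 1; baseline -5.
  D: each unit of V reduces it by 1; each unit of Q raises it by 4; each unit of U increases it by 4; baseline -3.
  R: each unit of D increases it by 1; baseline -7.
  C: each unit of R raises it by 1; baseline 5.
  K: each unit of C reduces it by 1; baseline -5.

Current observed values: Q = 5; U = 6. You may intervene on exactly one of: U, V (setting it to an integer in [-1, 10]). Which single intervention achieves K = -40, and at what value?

Intervening on U: K = -4*U - 30. Reaching -40 requires U = 5/2, not an integer.
Intervening on V: with other inputs at their observed values, K = V - 44. Solving for -40 gives V = 4, within [-1, 10].

set V = 4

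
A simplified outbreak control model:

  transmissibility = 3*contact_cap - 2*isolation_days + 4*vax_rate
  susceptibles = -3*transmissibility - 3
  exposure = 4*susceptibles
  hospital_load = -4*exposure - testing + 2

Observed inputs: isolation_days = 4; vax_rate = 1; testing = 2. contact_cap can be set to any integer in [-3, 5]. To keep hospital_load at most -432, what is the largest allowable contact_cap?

Substituting into the transmissibility equation gives transmissibility = 3*contact_cap - 4.
This gives susceptibles = -9*contact_cap + 9.
Substituting into the exposure equation gives exposure = -36*contact_cap + 36.
Substituting into the hospital_load equation gives hospital_load = 144*contact_cap - 144.
Require 144*contact_cap - 144 ≤ -432, so contact_cap ≤ -2.
The largest integer in [-3, 5] satisfying this is -2.

contact_cap = -2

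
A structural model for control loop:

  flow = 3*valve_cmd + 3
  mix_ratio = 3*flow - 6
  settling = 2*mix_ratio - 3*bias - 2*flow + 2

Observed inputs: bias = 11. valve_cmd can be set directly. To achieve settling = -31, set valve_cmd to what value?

Substituting into the mix_ratio equation gives mix_ratio = 9*valve_cmd + 3.
Substituting into the settling equation gives settling = 12*valve_cmd - 31.
Solve 12*valve_cmd - 31 = -31: valve_cmd = (-31 + 31) / 12 = 0.

valve_cmd = 0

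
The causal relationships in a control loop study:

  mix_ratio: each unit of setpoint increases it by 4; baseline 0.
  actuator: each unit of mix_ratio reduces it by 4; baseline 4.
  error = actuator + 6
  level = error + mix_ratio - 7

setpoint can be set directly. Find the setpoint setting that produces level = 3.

setpoint = 0

Substituting into the actuator equation gives actuator = -16*setpoint + 4.
Substituting into the error equation gives error = -16*setpoint + 10.
This gives level = -12*setpoint + 3.
Solve -12*setpoint + 3 = 3: setpoint = (3 - 3) / -12 = 0.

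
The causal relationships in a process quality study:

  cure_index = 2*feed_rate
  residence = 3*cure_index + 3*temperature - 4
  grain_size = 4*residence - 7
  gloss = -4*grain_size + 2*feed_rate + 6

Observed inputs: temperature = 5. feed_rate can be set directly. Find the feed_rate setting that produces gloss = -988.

Substituting into the residence equation gives residence = 6*feed_rate + 11.
Substituting into the grain_size equation gives grain_size = 24*feed_rate + 37.
Substituting into the gloss equation gives gloss = -94*feed_rate - 142.
Solve -94*feed_rate - 142 = -988: feed_rate = (-988 + 142) / -94 = 9.

feed_rate = 9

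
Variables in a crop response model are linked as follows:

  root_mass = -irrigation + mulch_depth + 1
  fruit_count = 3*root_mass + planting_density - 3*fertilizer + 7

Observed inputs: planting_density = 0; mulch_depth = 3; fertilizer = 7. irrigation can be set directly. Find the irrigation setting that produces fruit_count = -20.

Substituting into the root_mass equation gives root_mass = -irrigation + 4.
This gives fruit_count = -3*irrigation - 2.
Solve -3*irrigation - 2 = -20: irrigation = (-20 + 2) / -3 = 6.

irrigation = 6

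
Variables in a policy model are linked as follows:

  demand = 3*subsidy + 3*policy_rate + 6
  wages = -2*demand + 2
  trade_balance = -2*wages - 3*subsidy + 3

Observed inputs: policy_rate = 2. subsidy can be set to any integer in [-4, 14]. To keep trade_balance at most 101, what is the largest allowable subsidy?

subsidy = 6

Substituting into the demand equation gives demand = 3*subsidy + 12.
Substituting into the wages equation gives wages = -6*subsidy - 22.
trade_balance becomes 9*subsidy + 47.
Require 9*subsidy + 47 ≤ 101, so subsidy ≤ 6.
The largest integer in [-4, 14] satisfying this is 6.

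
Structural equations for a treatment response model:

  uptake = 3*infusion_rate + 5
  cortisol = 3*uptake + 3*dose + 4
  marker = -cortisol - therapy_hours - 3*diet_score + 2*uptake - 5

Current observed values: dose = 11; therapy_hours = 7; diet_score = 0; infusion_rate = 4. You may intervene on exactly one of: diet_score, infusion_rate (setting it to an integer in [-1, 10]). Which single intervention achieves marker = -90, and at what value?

Intervening on diet_score: with other inputs at their observed values, marker = -3*diet_score - 66. Solving for -90 gives diet_score = 8, within [-1, 10].
Intervening on infusion_rate: marker = -3*infusion_rate - 54. Reaching -90 requires infusion_rate = 12, outside [-1, 10].

set diet_score = 8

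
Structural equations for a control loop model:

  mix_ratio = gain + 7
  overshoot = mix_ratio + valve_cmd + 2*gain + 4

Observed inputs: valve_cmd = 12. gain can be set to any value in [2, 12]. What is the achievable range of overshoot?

29 to 59

Substituting into the overshoot equation gives overshoot = 3*gain + 23.
Linear in gain, so extremes are at the endpoints: gain = 2 gives overshoot = 29; gain = 12 gives overshoot = 59.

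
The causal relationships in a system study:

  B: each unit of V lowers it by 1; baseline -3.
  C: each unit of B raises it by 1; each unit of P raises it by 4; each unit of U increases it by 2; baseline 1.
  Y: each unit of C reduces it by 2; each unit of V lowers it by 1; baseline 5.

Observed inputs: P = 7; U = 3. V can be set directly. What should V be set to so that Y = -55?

Substituting into the C equation gives C = -V + 32.
Y becomes V - 59.
Solve V - 59 = -55: V = (-55 + 59) / 1 = 4.

V = 4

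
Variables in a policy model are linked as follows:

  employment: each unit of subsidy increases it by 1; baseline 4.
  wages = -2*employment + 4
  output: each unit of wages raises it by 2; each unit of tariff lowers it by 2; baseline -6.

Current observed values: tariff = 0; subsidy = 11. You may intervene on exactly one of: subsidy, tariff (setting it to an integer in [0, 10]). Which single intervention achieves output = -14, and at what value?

Intervening on subsidy: with other inputs at their observed values, output = -4*subsidy - 14. Solving for -14 gives subsidy = 0, within [0, 10].
Intervening on tariff: output = -2*tariff - 58. Reaching -14 requires tariff = -22, outside [0, 10].

set subsidy = 0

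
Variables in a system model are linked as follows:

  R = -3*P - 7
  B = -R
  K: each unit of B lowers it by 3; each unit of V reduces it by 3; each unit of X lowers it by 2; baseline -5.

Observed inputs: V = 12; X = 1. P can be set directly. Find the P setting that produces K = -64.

P = 0

Substituting into the B equation gives B = 3*P + 7.
K becomes -9*P - 64.
Solve -9*P - 64 = -64: P = (-64 + 64) / -9 = 0.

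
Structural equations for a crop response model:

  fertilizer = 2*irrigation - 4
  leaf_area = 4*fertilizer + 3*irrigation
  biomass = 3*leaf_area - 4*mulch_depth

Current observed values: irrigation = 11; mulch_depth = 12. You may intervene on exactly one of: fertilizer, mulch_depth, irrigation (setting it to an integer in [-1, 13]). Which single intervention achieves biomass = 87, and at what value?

set fertilizer = 3

Intervening on fertilizer: with other inputs at their observed values, biomass = 12*fertilizer + 51. Solving for 87 gives fertilizer = 3, within [-1, 13].
Intervening on mulch_depth: biomass = -4*mulch_depth + 315. Reaching 87 requires mulch_depth = 57, outside [-1, 13].
Intervening on irrigation: biomass = 33*irrigation - 96. Reaching 87 requires irrigation = 61/11, not an integer.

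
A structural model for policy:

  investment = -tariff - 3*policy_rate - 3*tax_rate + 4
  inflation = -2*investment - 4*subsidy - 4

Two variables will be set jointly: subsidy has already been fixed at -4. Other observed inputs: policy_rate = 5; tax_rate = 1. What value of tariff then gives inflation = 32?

With subsidy held at -4:
Substituting into the investment equation gives investment = -tariff - 14.
So inflation = 2*tariff + 40.
Solve 2*tariff + 40 = 32: tariff = (32 - 40) / 2 = -4.

tariff = -4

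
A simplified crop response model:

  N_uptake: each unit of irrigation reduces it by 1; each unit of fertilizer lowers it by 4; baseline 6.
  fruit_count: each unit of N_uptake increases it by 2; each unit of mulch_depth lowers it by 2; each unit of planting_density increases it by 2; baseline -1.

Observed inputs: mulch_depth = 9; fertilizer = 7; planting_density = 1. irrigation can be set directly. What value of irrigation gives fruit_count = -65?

Substituting into the N_uptake equation gives N_uptake = -irrigation - 22.
So fruit_count = -2*irrigation - 61.
Solve -2*irrigation - 61 = -65: irrigation = (-65 + 61) / -2 = 2.

irrigation = 2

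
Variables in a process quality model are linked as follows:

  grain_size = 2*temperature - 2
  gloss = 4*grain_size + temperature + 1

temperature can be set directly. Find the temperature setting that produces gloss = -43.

temperature = -4

Substituting into the gloss equation gives gloss = 9*temperature - 7.
Solve 9*temperature - 7 = -43: temperature = (-43 + 7) / 9 = -4.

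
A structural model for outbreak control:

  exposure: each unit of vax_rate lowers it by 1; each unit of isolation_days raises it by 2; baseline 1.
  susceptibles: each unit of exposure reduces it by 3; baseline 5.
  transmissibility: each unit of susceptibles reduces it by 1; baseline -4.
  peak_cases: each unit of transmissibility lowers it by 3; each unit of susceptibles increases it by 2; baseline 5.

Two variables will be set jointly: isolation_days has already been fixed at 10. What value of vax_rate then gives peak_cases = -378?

With isolation_days held at 10:
Substituting into the exposure equation gives exposure = -vax_rate + 21.
Substituting into the susceptibles equation gives susceptibles = 3*vax_rate - 58.
This gives transmissibility = -3*vax_rate + 54.
This gives peak_cases = 15*vax_rate - 273.
Solve 15*vax_rate - 273 = -378: vax_rate = (-378 + 273) / 15 = -7.

vax_rate = -7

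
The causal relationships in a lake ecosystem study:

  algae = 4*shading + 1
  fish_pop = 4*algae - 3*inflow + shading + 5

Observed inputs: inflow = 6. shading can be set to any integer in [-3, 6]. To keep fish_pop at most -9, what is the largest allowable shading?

Substituting into the fish_pop equation gives fish_pop = 17*shading - 9.
Require 17*shading - 9 ≤ -9, so shading ≤ 0.
The largest integer in [-3, 6] satisfying this is 0.

shading = 0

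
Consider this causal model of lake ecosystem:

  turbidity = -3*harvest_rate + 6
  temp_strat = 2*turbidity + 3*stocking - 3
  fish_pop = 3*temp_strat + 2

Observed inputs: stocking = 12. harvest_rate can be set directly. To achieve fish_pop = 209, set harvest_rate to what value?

Substituting into the temp_strat equation gives temp_strat = -6*harvest_rate + 45.
This gives fish_pop = -18*harvest_rate + 137.
Solve -18*harvest_rate + 137 = 209: harvest_rate = (209 - 137) / -18 = -4.

harvest_rate = -4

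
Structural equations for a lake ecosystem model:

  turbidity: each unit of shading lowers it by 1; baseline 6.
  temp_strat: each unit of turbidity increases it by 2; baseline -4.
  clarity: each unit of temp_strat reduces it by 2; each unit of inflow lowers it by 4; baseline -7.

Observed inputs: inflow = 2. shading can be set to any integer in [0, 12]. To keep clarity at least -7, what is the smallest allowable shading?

Substituting into the temp_strat equation gives temp_strat = -2*shading + 8.
Substituting into the clarity equation gives clarity = 4*shading - 31.
Require 4*shading - 31 ≥ -7, so shading ≥ 6.
The smallest integer in [0, 12] satisfying this is 6.

shading = 6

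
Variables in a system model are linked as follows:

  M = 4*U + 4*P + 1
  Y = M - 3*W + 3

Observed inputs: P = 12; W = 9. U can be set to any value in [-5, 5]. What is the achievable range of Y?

5 to 45

Substituting into the M equation gives M = 4*U + 49.
Substituting into the Y equation gives Y = 4*U + 25.
Linear in U, so extremes are at the endpoints: U = -5 gives Y = 5; U = 5 gives Y = 45.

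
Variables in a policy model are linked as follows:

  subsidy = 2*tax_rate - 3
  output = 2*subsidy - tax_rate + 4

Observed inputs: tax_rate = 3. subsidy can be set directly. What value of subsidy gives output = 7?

subsidy = 3

Intervening on subsidy fixes its value directly, overriding its dependence on tax_rate.
Substituting into the output equation gives output = 2*subsidy + 1.
Solve 2*subsidy + 1 = 7: subsidy = (7 - 1) / 2 = 3.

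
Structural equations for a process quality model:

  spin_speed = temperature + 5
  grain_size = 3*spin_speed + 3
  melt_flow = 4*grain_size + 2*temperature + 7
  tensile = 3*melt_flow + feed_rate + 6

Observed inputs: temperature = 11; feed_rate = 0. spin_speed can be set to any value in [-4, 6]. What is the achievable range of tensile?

-15 to 345

Intervening on spin_speed fixes its value directly, overriding its dependence on temperature.
Substituting into the melt_flow equation gives melt_flow = 12*spin_speed + 41.
tensile becomes 36*spin_speed + 129.
Linear in spin_speed, so extremes are at the endpoints: spin_speed = -4 gives tensile = -15; spin_speed = 6 gives tensile = 345.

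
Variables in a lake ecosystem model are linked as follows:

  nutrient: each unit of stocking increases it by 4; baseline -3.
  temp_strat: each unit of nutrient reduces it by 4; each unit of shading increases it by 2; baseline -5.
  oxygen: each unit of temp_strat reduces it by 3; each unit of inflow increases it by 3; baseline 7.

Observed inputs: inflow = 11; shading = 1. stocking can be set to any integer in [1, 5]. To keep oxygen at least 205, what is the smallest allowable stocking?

stocking = 4

Substituting into the temp_strat equation gives temp_strat = -16*stocking + 9.
So oxygen = 48*stocking + 13.
Require 48*stocking + 13 ≥ 205, so stocking ≥ 4.
The smallest integer in [1, 5] satisfying this is 4.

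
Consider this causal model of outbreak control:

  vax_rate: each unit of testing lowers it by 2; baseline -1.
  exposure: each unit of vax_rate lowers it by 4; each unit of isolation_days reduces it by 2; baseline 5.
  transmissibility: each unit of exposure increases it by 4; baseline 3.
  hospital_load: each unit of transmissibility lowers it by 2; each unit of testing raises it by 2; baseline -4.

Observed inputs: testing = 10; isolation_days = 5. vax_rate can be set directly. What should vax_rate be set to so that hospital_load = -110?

Intervening on vax_rate fixes its value directly, overriding its dependence on testing.
Substituting into the exposure equation gives exposure = -4*vax_rate - 5.
Substituting into the transmissibility equation gives transmissibility = -16*vax_rate - 17.
Substituting into the hospital_load equation gives hospital_load = 32*vax_rate + 50.
Solve 32*vax_rate + 50 = -110: vax_rate = (-110 - 50) / 32 = -5.

vax_rate = -5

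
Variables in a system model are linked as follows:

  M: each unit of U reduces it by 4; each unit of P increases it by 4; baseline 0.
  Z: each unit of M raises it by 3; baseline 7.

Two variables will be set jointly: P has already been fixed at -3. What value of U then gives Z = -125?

U = 8

With P held at -3:
Substituting into the M equation gives M = -4*U - 12.
So Z = -12*U - 29.
Solve -12*U - 29 = -125: U = (-125 + 29) / -12 = 8.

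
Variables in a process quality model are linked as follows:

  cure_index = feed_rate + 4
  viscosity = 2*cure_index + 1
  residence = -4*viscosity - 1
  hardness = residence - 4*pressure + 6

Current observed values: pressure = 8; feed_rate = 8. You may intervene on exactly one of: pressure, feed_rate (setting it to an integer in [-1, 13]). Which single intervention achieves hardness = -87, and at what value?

set feed_rate = 3

Intervening on pressure: hardness = -4*pressure - 95. Reaching -87 requires pressure = -2, outside [-1, 13].
Intervening on feed_rate: with other inputs at their observed values, hardness = -8*feed_rate - 63. Solving for -87 gives feed_rate = 3, within [-1, 13].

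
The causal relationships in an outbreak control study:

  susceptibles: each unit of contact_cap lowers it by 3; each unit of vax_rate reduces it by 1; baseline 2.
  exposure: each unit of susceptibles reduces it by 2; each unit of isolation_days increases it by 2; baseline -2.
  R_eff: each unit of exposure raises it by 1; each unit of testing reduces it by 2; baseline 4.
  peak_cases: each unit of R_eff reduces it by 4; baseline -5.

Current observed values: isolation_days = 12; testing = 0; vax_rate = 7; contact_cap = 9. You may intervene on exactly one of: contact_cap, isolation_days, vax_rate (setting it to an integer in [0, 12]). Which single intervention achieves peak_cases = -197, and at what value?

Intervening on contact_cap: with other inputs at their observed values, peak_cases = -24*contact_cap - 149. Solving for -197 gives contact_cap = 2, within [0, 12].
Intervening on isolation_days: peak_cases = -8*isolation_days - 269. Reaching -197 requires isolation_days = -9, outside [0, 12].
Intervening on vax_rate: peak_cases = -8*vax_rate - 309. Reaching -197 requires vax_rate = -14, outside [0, 12].

set contact_cap = 2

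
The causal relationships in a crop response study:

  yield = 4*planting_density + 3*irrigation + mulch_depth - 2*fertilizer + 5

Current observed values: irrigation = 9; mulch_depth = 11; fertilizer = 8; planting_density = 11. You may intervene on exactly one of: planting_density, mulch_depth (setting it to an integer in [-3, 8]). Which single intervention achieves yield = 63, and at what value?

Intervening on planting_density: yield = 4*planting_density + 27. Reaching 63 requires planting_density = 9, outside [-3, 8].
Intervening on mulch_depth: with other inputs at their observed values, yield = mulch_depth + 60. Solving for 63 gives mulch_depth = 3, within [-3, 8].

set mulch_depth = 3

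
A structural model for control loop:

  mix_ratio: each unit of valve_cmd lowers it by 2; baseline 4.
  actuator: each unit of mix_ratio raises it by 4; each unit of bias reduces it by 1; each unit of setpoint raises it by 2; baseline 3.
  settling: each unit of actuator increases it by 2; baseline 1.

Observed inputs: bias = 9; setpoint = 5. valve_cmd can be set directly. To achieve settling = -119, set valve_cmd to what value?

valve_cmd = 10

Substituting into the actuator equation gives actuator = -8*valve_cmd + 20.
settling becomes -16*valve_cmd + 41.
Solve -16*valve_cmd + 41 = -119: valve_cmd = (-119 - 41) / -16 = 10.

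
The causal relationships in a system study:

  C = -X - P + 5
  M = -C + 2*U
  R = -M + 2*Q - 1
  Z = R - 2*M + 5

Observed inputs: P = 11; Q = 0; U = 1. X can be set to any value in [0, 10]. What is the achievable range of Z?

-50 to -20

Substituting into the C equation gives C = -X - 6.
M becomes X + 8.
This gives R = -X - 9.
So Z = -3*X - 20.
Linear in X, so extremes are at the endpoints: X = 0 gives Z = -20; X = 10 gives Z = -50.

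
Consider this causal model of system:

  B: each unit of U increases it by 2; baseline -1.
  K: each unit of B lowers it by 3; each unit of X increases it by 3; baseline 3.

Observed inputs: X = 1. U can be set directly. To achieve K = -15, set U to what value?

U = 4

Substituting into the K equation gives K = -6*U + 9.
Solve -6*U + 9 = -15: U = (-15 - 9) / -6 = 4.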